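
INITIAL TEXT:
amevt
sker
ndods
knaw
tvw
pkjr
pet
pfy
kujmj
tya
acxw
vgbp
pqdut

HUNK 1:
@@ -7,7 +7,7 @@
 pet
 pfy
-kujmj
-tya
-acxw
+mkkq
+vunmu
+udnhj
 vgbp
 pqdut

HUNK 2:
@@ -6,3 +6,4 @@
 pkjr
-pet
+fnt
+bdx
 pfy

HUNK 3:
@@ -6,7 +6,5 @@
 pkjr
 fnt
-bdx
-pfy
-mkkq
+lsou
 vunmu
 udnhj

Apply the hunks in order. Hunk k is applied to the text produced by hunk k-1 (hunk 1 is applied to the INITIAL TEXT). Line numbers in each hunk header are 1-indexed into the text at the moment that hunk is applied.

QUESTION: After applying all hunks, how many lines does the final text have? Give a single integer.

Hunk 1: at line 7 remove [kujmj,tya,acxw] add [mkkq,vunmu,udnhj] -> 13 lines: amevt sker ndods knaw tvw pkjr pet pfy mkkq vunmu udnhj vgbp pqdut
Hunk 2: at line 6 remove [pet] add [fnt,bdx] -> 14 lines: amevt sker ndods knaw tvw pkjr fnt bdx pfy mkkq vunmu udnhj vgbp pqdut
Hunk 3: at line 6 remove [bdx,pfy,mkkq] add [lsou] -> 12 lines: amevt sker ndods knaw tvw pkjr fnt lsou vunmu udnhj vgbp pqdut
Final line count: 12

Answer: 12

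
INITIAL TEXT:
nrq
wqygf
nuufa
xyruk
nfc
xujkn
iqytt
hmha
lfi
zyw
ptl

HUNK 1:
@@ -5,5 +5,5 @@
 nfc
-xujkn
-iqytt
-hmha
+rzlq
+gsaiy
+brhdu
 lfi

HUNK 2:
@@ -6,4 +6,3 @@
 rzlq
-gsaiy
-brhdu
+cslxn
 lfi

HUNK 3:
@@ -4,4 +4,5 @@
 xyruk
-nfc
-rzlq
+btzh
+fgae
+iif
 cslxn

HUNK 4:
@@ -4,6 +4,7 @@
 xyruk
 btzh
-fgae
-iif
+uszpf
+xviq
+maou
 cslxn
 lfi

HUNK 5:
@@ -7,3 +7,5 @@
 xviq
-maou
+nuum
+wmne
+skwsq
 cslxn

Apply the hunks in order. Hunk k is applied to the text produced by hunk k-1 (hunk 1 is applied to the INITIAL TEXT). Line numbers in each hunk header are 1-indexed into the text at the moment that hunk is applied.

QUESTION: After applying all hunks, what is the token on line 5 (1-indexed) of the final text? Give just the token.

Answer: btzh

Derivation:
Hunk 1: at line 5 remove [xujkn,iqytt,hmha] add [rzlq,gsaiy,brhdu] -> 11 lines: nrq wqygf nuufa xyruk nfc rzlq gsaiy brhdu lfi zyw ptl
Hunk 2: at line 6 remove [gsaiy,brhdu] add [cslxn] -> 10 lines: nrq wqygf nuufa xyruk nfc rzlq cslxn lfi zyw ptl
Hunk 3: at line 4 remove [nfc,rzlq] add [btzh,fgae,iif] -> 11 lines: nrq wqygf nuufa xyruk btzh fgae iif cslxn lfi zyw ptl
Hunk 4: at line 4 remove [fgae,iif] add [uszpf,xviq,maou] -> 12 lines: nrq wqygf nuufa xyruk btzh uszpf xviq maou cslxn lfi zyw ptl
Hunk 5: at line 7 remove [maou] add [nuum,wmne,skwsq] -> 14 lines: nrq wqygf nuufa xyruk btzh uszpf xviq nuum wmne skwsq cslxn lfi zyw ptl
Final line 5: btzh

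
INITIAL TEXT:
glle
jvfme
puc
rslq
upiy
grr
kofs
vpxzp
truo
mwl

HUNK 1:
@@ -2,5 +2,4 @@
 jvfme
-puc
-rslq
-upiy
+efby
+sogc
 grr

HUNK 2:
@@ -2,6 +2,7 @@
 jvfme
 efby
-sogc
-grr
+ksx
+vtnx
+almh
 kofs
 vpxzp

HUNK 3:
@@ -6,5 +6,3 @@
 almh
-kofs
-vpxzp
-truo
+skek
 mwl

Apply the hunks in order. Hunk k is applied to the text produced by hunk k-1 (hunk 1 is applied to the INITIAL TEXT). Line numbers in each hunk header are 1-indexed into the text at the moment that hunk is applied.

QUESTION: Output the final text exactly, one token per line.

Hunk 1: at line 2 remove [puc,rslq,upiy] add [efby,sogc] -> 9 lines: glle jvfme efby sogc grr kofs vpxzp truo mwl
Hunk 2: at line 2 remove [sogc,grr] add [ksx,vtnx,almh] -> 10 lines: glle jvfme efby ksx vtnx almh kofs vpxzp truo mwl
Hunk 3: at line 6 remove [kofs,vpxzp,truo] add [skek] -> 8 lines: glle jvfme efby ksx vtnx almh skek mwl

Answer: glle
jvfme
efby
ksx
vtnx
almh
skek
mwl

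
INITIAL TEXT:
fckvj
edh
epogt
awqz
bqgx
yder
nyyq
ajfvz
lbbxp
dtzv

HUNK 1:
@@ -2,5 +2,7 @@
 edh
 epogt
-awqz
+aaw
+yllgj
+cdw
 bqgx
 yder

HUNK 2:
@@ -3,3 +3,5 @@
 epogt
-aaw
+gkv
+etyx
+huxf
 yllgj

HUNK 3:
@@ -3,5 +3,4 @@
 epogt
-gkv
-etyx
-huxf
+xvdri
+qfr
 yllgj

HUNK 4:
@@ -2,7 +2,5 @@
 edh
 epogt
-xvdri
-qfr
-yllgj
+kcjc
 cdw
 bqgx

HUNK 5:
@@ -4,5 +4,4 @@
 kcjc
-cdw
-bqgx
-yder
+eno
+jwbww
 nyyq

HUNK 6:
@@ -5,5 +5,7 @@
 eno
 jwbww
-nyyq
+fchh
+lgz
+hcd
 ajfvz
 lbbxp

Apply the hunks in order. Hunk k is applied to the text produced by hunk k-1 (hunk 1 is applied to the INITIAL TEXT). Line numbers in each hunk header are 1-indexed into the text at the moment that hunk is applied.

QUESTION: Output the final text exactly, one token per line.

Hunk 1: at line 2 remove [awqz] add [aaw,yllgj,cdw] -> 12 lines: fckvj edh epogt aaw yllgj cdw bqgx yder nyyq ajfvz lbbxp dtzv
Hunk 2: at line 3 remove [aaw] add [gkv,etyx,huxf] -> 14 lines: fckvj edh epogt gkv etyx huxf yllgj cdw bqgx yder nyyq ajfvz lbbxp dtzv
Hunk 3: at line 3 remove [gkv,etyx,huxf] add [xvdri,qfr] -> 13 lines: fckvj edh epogt xvdri qfr yllgj cdw bqgx yder nyyq ajfvz lbbxp dtzv
Hunk 4: at line 2 remove [xvdri,qfr,yllgj] add [kcjc] -> 11 lines: fckvj edh epogt kcjc cdw bqgx yder nyyq ajfvz lbbxp dtzv
Hunk 5: at line 4 remove [cdw,bqgx,yder] add [eno,jwbww] -> 10 lines: fckvj edh epogt kcjc eno jwbww nyyq ajfvz lbbxp dtzv
Hunk 6: at line 5 remove [nyyq] add [fchh,lgz,hcd] -> 12 lines: fckvj edh epogt kcjc eno jwbww fchh lgz hcd ajfvz lbbxp dtzv

Answer: fckvj
edh
epogt
kcjc
eno
jwbww
fchh
lgz
hcd
ajfvz
lbbxp
dtzv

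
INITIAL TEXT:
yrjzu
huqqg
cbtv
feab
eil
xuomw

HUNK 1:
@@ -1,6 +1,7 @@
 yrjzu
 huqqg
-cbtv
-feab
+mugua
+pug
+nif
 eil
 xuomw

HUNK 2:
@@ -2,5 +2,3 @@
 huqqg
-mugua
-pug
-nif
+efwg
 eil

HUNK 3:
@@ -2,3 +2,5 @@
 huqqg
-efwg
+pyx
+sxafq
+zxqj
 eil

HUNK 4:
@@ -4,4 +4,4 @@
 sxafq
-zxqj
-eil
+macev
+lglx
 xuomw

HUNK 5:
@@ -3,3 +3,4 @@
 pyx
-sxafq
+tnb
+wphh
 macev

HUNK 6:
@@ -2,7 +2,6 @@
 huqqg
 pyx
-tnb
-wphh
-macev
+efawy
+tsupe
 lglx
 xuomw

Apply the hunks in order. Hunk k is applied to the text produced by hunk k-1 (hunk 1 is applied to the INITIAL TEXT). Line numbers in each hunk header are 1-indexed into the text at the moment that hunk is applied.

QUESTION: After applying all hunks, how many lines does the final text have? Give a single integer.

Answer: 7

Derivation:
Hunk 1: at line 1 remove [cbtv,feab] add [mugua,pug,nif] -> 7 lines: yrjzu huqqg mugua pug nif eil xuomw
Hunk 2: at line 2 remove [mugua,pug,nif] add [efwg] -> 5 lines: yrjzu huqqg efwg eil xuomw
Hunk 3: at line 2 remove [efwg] add [pyx,sxafq,zxqj] -> 7 lines: yrjzu huqqg pyx sxafq zxqj eil xuomw
Hunk 4: at line 4 remove [zxqj,eil] add [macev,lglx] -> 7 lines: yrjzu huqqg pyx sxafq macev lglx xuomw
Hunk 5: at line 3 remove [sxafq] add [tnb,wphh] -> 8 lines: yrjzu huqqg pyx tnb wphh macev lglx xuomw
Hunk 6: at line 2 remove [tnb,wphh,macev] add [efawy,tsupe] -> 7 lines: yrjzu huqqg pyx efawy tsupe lglx xuomw
Final line count: 7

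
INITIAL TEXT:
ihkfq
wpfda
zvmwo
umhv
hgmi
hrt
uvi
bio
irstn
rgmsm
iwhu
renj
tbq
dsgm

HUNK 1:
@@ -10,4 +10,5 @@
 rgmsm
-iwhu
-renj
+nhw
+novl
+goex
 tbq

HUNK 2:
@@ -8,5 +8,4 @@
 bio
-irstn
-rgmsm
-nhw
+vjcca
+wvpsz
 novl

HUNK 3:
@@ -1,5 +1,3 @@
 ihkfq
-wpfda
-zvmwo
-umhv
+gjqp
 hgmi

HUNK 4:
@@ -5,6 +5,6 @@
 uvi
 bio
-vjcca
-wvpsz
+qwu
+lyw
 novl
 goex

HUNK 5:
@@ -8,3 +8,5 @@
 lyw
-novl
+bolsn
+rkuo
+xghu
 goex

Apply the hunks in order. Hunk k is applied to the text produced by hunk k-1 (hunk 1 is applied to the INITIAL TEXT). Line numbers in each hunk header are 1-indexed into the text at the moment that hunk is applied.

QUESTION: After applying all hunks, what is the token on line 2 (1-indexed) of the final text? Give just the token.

Hunk 1: at line 10 remove [iwhu,renj] add [nhw,novl,goex] -> 15 lines: ihkfq wpfda zvmwo umhv hgmi hrt uvi bio irstn rgmsm nhw novl goex tbq dsgm
Hunk 2: at line 8 remove [irstn,rgmsm,nhw] add [vjcca,wvpsz] -> 14 lines: ihkfq wpfda zvmwo umhv hgmi hrt uvi bio vjcca wvpsz novl goex tbq dsgm
Hunk 3: at line 1 remove [wpfda,zvmwo,umhv] add [gjqp] -> 12 lines: ihkfq gjqp hgmi hrt uvi bio vjcca wvpsz novl goex tbq dsgm
Hunk 4: at line 5 remove [vjcca,wvpsz] add [qwu,lyw] -> 12 lines: ihkfq gjqp hgmi hrt uvi bio qwu lyw novl goex tbq dsgm
Hunk 5: at line 8 remove [novl] add [bolsn,rkuo,xghu] -> 14 lines: ihkfq gjqp hgmi hrt uvi bio qwu lyw bolsn rkuo xghu goex tbq dsgm
Final line 2: gjqp

Answer: gjqp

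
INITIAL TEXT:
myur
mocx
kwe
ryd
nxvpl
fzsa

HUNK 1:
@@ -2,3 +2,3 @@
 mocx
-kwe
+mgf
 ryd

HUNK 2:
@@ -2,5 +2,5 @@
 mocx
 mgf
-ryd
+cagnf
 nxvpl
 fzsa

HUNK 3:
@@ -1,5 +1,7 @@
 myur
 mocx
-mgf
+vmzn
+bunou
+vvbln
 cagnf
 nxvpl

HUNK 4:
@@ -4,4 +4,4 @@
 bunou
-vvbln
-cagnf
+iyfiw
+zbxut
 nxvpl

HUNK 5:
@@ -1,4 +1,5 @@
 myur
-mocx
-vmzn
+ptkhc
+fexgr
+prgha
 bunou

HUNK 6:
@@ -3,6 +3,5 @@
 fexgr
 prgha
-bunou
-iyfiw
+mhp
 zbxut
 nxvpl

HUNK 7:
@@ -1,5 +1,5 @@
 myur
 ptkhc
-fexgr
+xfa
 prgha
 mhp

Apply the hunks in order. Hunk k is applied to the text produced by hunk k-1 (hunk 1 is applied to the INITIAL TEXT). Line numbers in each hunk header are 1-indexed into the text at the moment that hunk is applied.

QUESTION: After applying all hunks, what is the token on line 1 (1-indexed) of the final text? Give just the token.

Hunk 1: at line 2 remove [kwe] add [mgf] -> 6 lines: myur mocx mgf ryd nxvpl fzsa
Hunk 2: at line 2 remove [ryd] add [cagnf] -> 6 lines: myur mocx mgf cagnf nxvpl fzsa
Hunk 3: at line 1 remove [mgf] add [vmzn,bunou,vvbln] -> 8 lines: myur mocx vmzn bunou vvbln cagnf nxvpl fzsa
Hunk 4: at line 4 remove [vvbln,cagnf] add [iyfiw,zbxut] -> 8 lines: myur mocx vmzn bunou iyfiw zbxut nxvpl fzsa
Hunk 5: at line 1 remove [mocx,vmzn] add [ptkhc,fexgr,prgha] -> 9 lines: myur ptkhc fexgr prgha bunou iyfiw zbxut nxvpl fzsa
Hunk 6: at line 3 remove [bunou,iyfiw] add [mhp] -> 8 lines: myur ptkhc fexgr prgha mhp zbxut nxvpl fzsa
Hunk 7: at line 1 remove [fexgr] add [xfa] -> 8 lines: myur ptkhc xfa prgha mhp zbxut nxvpl fzsa
Final line 1: myur

Answer: myur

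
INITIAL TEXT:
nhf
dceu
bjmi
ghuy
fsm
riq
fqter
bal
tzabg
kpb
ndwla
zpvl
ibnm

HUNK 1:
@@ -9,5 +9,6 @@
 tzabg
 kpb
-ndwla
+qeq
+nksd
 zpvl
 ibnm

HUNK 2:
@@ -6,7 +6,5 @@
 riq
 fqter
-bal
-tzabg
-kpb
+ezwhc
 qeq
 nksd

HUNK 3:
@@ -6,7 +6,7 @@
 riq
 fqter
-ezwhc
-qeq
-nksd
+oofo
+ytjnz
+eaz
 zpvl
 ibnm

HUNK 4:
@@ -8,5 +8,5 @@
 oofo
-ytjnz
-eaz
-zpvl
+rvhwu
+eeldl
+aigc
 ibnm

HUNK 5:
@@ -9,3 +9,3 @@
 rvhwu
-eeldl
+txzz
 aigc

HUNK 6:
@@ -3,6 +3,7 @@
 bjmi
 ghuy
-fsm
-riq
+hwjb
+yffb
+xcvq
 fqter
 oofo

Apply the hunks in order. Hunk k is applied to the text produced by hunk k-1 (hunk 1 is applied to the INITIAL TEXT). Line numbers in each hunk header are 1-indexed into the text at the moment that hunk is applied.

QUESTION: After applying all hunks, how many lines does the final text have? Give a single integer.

Hunk 1: at line 9 remove [ndwla] add [qeq,nksd] -> 14 lines: nhf dceu bjmi ghuy fsm riq fqter bal tzabg kpb qeq nksd zpvl ibnm
Hunk 2: at line 6 remove [bal,tzabg,kpb] add [ezwhc] -> 12 lines: nhf dceu bjmi ghuy fsm riq fqter ezwhc qeq nksd zpvl ibnm
Hunk 3: at line 6 remove [ezwhc,qeq,nksd] add [oofo,ytjnz,eaz] -> 12 lines: nhf dceu bjmi ghuy fsm riq fqter oofo ytjnz eaz zpvl ibnm
Hunk 4: at line 8 remove [ytjnz,eaz,zpvl] add [rvhwu,eeldl,aigc] -> 12 lines: nhf dceu bjmi ghuy fsm riq fqter oofo rvhwu eeldl aigc ibnm
Hunk 5: at line 9 remove [eeldl] add [txzz] -> 12 lines: nhf dceu bjmi ghuy fsm riq fqter oofo rvhwu txzz aigc ibnm
Hunk 6: at line 3 remove [fsm,riq] add [hwjb,yffb,xcvq] -> 13 lines: nhf dceu bjmi ghuy hwjb yffb xcvq fqter oofo rvhwu txzz aigc ibnm
Final line count: 13

Answer: 13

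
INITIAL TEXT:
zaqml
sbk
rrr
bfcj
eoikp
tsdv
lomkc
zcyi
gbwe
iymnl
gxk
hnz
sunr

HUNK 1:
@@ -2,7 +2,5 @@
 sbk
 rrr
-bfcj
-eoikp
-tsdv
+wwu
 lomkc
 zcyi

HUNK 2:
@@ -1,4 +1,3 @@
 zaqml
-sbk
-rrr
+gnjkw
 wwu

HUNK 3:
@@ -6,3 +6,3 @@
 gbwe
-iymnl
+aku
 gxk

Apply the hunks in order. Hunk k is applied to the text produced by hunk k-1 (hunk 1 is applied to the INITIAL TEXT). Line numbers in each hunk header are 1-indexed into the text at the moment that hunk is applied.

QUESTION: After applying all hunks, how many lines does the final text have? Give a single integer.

Hunk 1: at line 2 remove [bfcj,eoikp,tsdv] add [wwu] -> 11 lines: zaqml sbk rrr wwu lomkc zcyi gbwe iymnl gxk hnz sunr
Hunk 2: at line 1 remove [sbk,rrr] add [gnjkw] -> 10 lines: zaqml gnjkw wwu lomkc zcyi gbwe iymnl gxk hnz sunr
Hunk 3: at line 6 remove [iymnl] add [aku] -> 10 lines: zaqml gnjkw wwu lomkc zcyi gbwe aku gxk hnz sunr
Final line count: 10

Answer: 10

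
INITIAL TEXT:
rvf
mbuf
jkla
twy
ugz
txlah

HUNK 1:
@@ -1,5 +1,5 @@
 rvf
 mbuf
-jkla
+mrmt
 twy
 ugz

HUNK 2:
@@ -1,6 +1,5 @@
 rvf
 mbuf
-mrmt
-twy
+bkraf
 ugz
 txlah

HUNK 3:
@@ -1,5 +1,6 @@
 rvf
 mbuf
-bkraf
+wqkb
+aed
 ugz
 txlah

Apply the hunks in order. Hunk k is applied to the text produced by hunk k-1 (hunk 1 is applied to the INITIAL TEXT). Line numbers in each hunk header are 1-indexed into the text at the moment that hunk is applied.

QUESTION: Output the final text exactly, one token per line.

Answer: rvf
mbuf
wqkb
aed
ugz
txlah

Derivation:
Hunk 1: at line 1 remove [jkla] add [mrmt] -> 6 lines: rvf mbuf mrmt twy ugz txlah
Hunk 2: at line 1 remove [mrmt,twy] add [bkraf] -> 5 lines: rvf mbuf bkraf ugz txlah
Hunk 3: at line 1 remove [bkraf] add [wqkb,aed] -> 6 lines: rvf mbuf wqkb aed ugz txlah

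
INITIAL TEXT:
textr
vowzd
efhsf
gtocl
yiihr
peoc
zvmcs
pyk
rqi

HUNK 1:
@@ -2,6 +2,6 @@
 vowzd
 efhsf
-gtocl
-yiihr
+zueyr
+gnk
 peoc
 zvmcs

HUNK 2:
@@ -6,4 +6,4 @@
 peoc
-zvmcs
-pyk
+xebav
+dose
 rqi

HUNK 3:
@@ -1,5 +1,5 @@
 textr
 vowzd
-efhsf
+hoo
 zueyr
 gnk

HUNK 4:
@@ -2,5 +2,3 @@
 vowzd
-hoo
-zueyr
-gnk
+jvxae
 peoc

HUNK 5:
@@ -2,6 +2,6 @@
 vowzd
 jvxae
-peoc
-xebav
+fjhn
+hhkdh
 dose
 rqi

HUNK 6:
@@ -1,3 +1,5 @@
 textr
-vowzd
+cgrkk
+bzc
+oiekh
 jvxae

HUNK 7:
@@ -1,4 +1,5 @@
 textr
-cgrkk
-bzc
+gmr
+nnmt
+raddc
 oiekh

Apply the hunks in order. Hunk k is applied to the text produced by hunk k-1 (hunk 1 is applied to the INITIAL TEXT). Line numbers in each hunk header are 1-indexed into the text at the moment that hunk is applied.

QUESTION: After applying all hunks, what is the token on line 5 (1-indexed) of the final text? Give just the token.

Answer: oiekh

Derivation:
Hunk 1: at line 2 remove [gtocl,yiihr] add [zueyr,gnk] -> 9 lines: textr vowzd efhsf zueyr gnk peoc zvmcs pyk rqi
Hunk 2: at line 6 remove [zvmcs,pyk] add [xebav,dose] -> 9 lines: textr vowzd efhsf zueyr gnk peoc xebav dose rqi
Hunk 3: at line 1 remove [efhsf] add [hoo] -> 9 lines: textr vowzd hoo zueyr gnk peoc xebav dose rqi
Hunk 4: at line 2 remove [hoo,zueyr,gnk] add [jvxae] -> 7 lines: textr vowzd jvxae peoc xebav dose rqi
Hunk 5: at line 2 remove [peoc,xebav] add [fjhn,hhkdh] -> 7 lines: textr vowzd jvxae fjhn hhkdh dose rqi
Hunk 6: at line 1 remove [vowzd] add [cgrkk,bzc,oiekh] -> 9 lines: textr cgrkk bzc oiekh jvxae fjhn hhkdh dose rqi
Hunk 7: at line 1 remove [cgrkk,bzc] add [gmr,nnmt,raddc] -> 10 lines: textr gmr nnmt raddc oiekh jvxae fjhn hhkdh dose rqi
Final line 5: oiekh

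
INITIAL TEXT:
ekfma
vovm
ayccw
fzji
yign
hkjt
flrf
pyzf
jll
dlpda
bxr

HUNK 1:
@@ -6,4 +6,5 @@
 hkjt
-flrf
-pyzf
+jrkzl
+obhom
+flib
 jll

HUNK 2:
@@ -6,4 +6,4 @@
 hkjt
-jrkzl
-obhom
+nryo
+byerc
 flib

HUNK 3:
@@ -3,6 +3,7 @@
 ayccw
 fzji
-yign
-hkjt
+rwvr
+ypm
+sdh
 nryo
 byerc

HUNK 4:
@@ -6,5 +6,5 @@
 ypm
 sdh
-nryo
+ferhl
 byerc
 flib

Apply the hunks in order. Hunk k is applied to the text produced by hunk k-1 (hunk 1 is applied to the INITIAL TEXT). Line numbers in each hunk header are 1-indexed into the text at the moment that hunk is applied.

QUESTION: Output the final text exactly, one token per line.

Answer: ekfma
vovm
ayccw
fzji
rwvr
ypm
sdh
ferhl
byerc
flib
jll
dlpda
bxr

Derivation:
Hunk 1: at line 6 remove [flrf,pyzf] add [jrkzl,obhom,flib] -> 12 lines: ekfma vovm ayccw fzji yign hkjt jrkzl obhom flib jll dlpda bxr
Hunk 2: at line 6 remove [jrkzl,obhom] add [nryo,byerc] -> 12 lines: ekfma vovm ayccw fzji yign hkjt nryo byerc flib jll dlpda bxr
Hunk 3: at line 3 remove [yign,hkjt] add [rwvr,ypm,sdh] -> 13 lines: ekfma vovm ayccw fzji rwvr ypm sdh nryo byerc flib jll dlpda bxr
Hunk 4: at line 6 remove [nryo] add [ferhl] -> 13 lines: ekfma vovm ayccw fzji rwvr ypm sdh ferhl byerc flib jll dlpda bxr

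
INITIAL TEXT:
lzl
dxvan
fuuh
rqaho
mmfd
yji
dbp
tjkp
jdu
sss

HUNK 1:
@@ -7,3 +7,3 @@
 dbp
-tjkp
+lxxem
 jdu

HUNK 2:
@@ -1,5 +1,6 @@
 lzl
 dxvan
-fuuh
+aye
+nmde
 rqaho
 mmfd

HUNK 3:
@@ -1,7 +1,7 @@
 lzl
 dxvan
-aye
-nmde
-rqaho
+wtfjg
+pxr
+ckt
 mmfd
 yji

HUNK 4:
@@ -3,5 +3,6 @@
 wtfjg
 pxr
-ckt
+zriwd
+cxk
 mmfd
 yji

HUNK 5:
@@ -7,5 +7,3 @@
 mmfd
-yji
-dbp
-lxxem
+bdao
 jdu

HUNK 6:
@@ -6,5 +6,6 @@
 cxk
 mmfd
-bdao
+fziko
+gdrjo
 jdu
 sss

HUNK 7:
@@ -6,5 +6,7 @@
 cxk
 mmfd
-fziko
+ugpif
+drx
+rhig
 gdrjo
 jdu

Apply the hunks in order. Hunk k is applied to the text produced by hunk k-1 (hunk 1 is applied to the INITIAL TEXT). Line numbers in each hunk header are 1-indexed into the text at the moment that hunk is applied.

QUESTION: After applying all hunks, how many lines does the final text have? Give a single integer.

Hunk 1: at line 7 remove [tjkp] add [lxxem] -> 10 lines: lzl dxvan fuuh rqaho mmfd yji dbp lxxem jdu sss
Hunk 2: at line 1 remove [fuuh] add [aye,nmde] -> 11 lines: lzl dxvan aye nmde rqaho mmfd yji dbp lxxem jdu sss
Hunk 3: at line 1 remove [aye,nmde,rqaho] add [wtfjg,pxr,ckt] -> 11 lines: lzl dxvan wtfjg pxr ckt mmfd yji dbp lxxem jdu sss
Hunk 4: at line 3 remove [ckt] add [zriwd,cxk] -> 12 lines: lzl dxvan wtfjg pxr zriwd cxk mmfd yji dbp lxxem jdu sss
Hunk 5: at line 7 remove [yji,dbp,lxxem] add [bdao] -> 10 lines: lzl dxvan wtfjg pxr zriwd cxk mmfd bdao jdu sss
Hunk 6: at line 6 remove [bdao] add [fziko,gdrjo] -> 11 lines: lzl dxvan wtfjg pxr zriwd cxk mmfd fziko gdrjo jdu sss
Hunk 7: at line 6 remove [fziko] add [ugpif,drx,rhig] -> 13 lines: lzl dxvan wtfjg pxr zriwd cxk mmfd ugpif drx rhig gdrjo jdu sss
Final line count: 13

Answer: 13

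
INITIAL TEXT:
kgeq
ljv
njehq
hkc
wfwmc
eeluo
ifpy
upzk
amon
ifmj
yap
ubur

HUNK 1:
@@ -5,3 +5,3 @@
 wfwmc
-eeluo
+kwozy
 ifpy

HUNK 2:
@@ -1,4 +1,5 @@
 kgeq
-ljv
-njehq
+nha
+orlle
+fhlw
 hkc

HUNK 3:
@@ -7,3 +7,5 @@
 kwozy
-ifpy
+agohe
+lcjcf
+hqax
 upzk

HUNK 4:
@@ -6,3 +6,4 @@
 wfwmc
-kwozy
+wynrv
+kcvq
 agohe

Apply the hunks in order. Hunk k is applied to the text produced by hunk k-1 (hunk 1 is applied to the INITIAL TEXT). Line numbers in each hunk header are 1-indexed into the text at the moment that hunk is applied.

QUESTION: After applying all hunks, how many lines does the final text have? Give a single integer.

Hunk 1: at line 5 remove [eeluo] add [kwozy] -> 12 lines: kgeq ljv njehq hkc wfwmc kwozy ifpy upzk amon ifmj yap ubur
Hunk 2: at line 1 remove [ljv,njehq] add [nha,orlle,fhlw] -> 13 lines: kgeq nha orlle fhlw hkc wfwmc kwozy ifpy upzk amon ifmj yap ubur
Hunk 3: at line 7 remove [ifpy] add [agohe,lcjcf,hqax] -> 15 lines: kgeq nha orlle fhlw hkc wfwmc kwozy agohe lcjcf hqax upzk amon ifmj yap ubur
Hunk 4: at line 6 remove [kwozy] add [wynrv,kcvq] -> 16 lines: kgeq nha orlle fhlw hkc wfwmc wynrv kcvq agohe lcjcf hqax upzk amon ifmj yap ubur
Final line count: 16

Answer: 16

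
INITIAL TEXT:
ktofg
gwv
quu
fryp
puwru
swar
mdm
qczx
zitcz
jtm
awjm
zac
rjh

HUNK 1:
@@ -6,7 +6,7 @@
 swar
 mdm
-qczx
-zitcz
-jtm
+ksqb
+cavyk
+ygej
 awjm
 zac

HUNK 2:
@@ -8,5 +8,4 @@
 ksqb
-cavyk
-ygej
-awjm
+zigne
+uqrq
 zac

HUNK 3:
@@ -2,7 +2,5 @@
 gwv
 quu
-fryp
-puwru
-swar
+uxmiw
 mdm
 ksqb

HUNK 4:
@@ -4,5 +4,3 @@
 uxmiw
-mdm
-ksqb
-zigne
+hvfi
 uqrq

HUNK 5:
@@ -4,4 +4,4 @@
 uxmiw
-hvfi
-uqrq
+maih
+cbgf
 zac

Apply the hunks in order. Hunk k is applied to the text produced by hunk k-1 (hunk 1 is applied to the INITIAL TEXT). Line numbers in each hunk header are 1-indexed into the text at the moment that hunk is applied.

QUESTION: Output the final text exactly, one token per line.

Hunk 1: at line 6 remove [qczx,zitcz,jtm] add [ksqb,cavyk,ygej] -> 13 lines: ktofg gwv quu fryp puwru swar mdm ksqb cavyk ygej awjm zac rjh
Hunk 2: at line 8 remove [cavyk,ygej,awjm] add [zigne,uqrq] -> 12 lines: ktofg gwv quu fryp puwru swar mdm ksqb zigne uqrq zac rjh
Hunk 3: at line 2 remove [fryp,puwru,swar] add [uxmiw] -> 10 lines: ktofg gwv quu uxmiw mdm ksqb zigne uqrq zac rjh
Hunk 4: at line 4 remove [mdm,ksqb,zigne] add [hvfi] -> 8 lines: ktofg gwv quu uxmiw hvfi uqrq zac rjh
Hunk 5: at line 4 remove [hvfi,uqrq] add [maih,cbgf] -> 8 lines: ktofg gwv quu uxmiw maih cbgf zac rjh

Answer: ktofg
gwv
quu
uxmiw
maih
cbgf
zac
rjh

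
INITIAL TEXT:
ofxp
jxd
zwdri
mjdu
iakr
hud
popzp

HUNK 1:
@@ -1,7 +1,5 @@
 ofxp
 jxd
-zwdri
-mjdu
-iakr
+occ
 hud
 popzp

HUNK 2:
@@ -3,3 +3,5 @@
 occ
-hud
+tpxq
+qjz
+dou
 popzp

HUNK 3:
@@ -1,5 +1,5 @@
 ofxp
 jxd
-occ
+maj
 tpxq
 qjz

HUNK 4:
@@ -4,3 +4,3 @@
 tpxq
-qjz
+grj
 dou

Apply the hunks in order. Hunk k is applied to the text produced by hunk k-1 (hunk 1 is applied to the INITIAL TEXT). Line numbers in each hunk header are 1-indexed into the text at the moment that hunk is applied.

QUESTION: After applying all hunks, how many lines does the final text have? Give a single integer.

Answer: 7

Derivation:
Hunk 1: at line 1 remove [zwdri,mjdu,iakr] add [occ] -> 5 lines: ofxp jxd occ hud popzp
Hunk 2: at line 3 remove [hud] add [tpxq,qjz,dou] -> 7 lines: ofxp jxd occ tpxq qjz dou popzp
Hunk 3: at line 1 remove [occ] add [maj] -> 7 lines: ofxp jxd maj tpxq qjz dou popzp
Hunk 4: at line 4 remove [qjz] add [grj] -> 7 lines: ofxp jxd maj tpxq grj dou popzp
Final line count: 7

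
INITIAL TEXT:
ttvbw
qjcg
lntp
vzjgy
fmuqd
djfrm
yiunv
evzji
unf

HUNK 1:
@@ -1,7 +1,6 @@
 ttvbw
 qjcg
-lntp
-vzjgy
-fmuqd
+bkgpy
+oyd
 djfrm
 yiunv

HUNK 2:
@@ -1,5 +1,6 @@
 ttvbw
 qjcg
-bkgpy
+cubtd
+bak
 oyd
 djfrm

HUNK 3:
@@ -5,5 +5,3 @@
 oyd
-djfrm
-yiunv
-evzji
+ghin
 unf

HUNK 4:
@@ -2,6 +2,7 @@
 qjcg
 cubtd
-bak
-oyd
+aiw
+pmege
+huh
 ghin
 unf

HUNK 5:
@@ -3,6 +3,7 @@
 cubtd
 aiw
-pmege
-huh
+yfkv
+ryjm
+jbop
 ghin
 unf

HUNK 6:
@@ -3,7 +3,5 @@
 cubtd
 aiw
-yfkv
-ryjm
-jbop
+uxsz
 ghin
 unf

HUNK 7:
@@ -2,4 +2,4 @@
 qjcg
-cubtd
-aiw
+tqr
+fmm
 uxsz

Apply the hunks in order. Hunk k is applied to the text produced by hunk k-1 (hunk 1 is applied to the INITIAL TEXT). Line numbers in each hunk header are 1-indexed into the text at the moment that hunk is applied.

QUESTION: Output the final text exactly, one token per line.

Answer: ttvbw
qjcg
tqr
fmm
uxsz
ghin
unf

Derivation:
Hunk 1: at line 1 remove [lntp,vzjgy,fmuqd] add [bkgpy,oyd] -> 8 lines: ttvbw qjcg bkgpy oyd djfrm yiunv evzji unf
Hunk 2: at line 1 remove [bkgpy] add [cubtd,bak] -> 9 lines: ttvbw qjcg cubtd bak oyd djfrm yiunv evzji unf
Hunk 3: at line 5 remove [djfrm,yiunv,evzji] add [ghin] -> 7 lines: ttvbw qjcg cubtd bak oyd ghin unf
Hunk 4: at line 2 remove [bak,oyd] add [aiw,pmege,huh] -> 8 lines: ttvbw qjcg cubtd aiw pmege huh ghin unf
Hunk 5: at line 3 remove [pmege,huh] add [yfkv,ryjm,jbop] -> 9 lines: ttvbw qjcg cubtd aiw yfkv ryjm jbop ghin unf
Hunk 6: at line 3 remove [yfkv,ryjm,jbop] add [uxsz] -> 7 lines: ttvbw qjcg cubtd aiw uxsz ghin unf
Hunk 7: at line 2 remove [cubtd,aiw] add [tqr,fmm] -> 7 lines: ttvbw qjcg tqr fmm uxsz ghin unf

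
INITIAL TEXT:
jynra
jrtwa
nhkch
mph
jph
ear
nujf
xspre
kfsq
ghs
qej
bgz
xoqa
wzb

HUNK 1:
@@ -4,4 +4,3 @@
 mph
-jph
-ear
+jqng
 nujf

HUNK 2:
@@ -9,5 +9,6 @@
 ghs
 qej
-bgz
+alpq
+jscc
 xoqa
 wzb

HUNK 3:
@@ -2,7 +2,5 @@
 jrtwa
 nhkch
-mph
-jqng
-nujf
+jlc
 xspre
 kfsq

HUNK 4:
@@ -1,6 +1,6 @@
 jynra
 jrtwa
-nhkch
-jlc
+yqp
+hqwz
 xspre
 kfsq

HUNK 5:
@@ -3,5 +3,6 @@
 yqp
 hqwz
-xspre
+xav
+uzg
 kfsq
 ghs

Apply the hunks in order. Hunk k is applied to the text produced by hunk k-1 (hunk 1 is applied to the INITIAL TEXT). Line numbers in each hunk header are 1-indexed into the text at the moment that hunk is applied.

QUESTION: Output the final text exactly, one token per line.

Hunk 1: at line 4 remove [jph,ear] add [jqng] -> 13 lines: jynra jrtwa nhkch mph jqng nujf xspre kfsq ghs qej bgz xoqa wzb
Hunk 2: at line 9 remove [bgz] add [alpq,jscc] -> 14 lines: jynra jrtwa nhkch mph jqng nujf xspre kfsq ghs qej alpq jscc xoqa wzb
Hunk 3: at line 2 remove [mph,jqng,nujf] add [jlc] -> 12 lines: jynra jrtwa nhkch jlc xspre kfsq ghs qej alpq jscc xoqa wzb
Hunk 4: at line 1 remove [nhkch,jlc] add [yqp,hqwz] -> 12 lines: jynra jrtwa yqp hqwz xspre kfsq ghs qej alpq jscc xoqa wzb
Hunk 5: at line 3 remove [xspre] add [xav,uzg] -> 13 lines: jynra jrtwa yqp hqwz xav uzg kfsq ghs qej alpq jscc xoqa wzb

Answer: jynra
jrtwa
yqp
hqwz
xav
uzg
kfsq
ghs
qej
alpq
jscc
xoqa
wzb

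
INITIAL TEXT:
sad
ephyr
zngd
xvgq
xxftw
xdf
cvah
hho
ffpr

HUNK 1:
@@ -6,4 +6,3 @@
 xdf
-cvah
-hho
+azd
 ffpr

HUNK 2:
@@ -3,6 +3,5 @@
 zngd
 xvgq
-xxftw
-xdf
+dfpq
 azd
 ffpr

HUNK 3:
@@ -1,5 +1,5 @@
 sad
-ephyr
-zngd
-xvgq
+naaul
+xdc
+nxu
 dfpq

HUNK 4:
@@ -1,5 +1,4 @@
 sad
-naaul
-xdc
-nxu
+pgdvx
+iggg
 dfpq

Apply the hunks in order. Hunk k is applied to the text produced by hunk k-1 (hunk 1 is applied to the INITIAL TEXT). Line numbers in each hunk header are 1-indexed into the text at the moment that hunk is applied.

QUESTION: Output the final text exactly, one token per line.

Hunk 1: at line 6 remove [cvah,hho] add [azd] -> 8 lines: sad ephyr zngd xvgq xxftw xdf azd ffpr
Hunk 2: at line 3 remove [xxftw,xdf] add [dfpq] -> 7 lines: sad ephyr zngd xvgq dfpq azd ffpr
Hunk 3: at line 1 remove [ephyr,zngd,xvgq] add [naaul,xdc,nxu] -> 7 lines: sad naaul xdc nxu dfpq azd ffpr
Hunk 4: at line 1 remove [naaul,xdc,nxu] add [pgdvx,iggg] -> 6 lines: sad pgdvx iggg dfpq azd ffpr

Answer: sad
pgdvx
iggg
dfpq
azd
ffpr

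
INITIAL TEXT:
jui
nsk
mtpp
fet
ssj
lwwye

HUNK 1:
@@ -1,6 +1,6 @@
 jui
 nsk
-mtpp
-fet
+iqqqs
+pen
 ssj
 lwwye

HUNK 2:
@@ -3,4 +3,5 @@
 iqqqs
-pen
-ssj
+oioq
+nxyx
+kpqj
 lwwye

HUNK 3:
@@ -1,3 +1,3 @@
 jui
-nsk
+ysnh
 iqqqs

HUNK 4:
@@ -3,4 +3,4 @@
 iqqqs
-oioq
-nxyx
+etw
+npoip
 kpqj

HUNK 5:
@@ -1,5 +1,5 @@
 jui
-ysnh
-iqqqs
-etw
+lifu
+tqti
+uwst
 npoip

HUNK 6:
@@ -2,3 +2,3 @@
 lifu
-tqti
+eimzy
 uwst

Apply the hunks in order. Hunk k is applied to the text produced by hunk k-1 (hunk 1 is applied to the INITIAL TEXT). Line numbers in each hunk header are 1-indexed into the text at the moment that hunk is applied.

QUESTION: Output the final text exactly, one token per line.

Hunk 1: at line 1 remove [mtpp,fet] add [iqqqs,pen] -> 6 lines: jui nsk iqqqs pen ssj lwwye
Hunk 2: at line 3 remove [pen,ssj] add [oioq,nxyx,kpqj] -> 7 lines: jui nsk iqqqs oioq nxyx kpqj lwwye
Hunk 3: at line 1 remove [nsk] add [ysnh] -> 7 lines: jui ysnh iqqqs oioq nxyx kpqj lwwye
Hunk 4: at line 3 remove [oioq,nxyx] add [etw,npoip] -> 7 lines: jui ysnh iqqqs etw npoip kpqj lwwye
Hunk 5: at line 1 remove [ysnh,iqqqs,etw] add [lifu,tqti,uwst] -> 7 lines: jui lifu tqti uwst npoip kpqj lwwye
Hunk 6: at line 2 remove [tqti] add [eimzy] -> 7 lines: jui lifu eimzy uwst npoip kpqj lwwye

Answer: jui
lifu
eimzy
uwst
npoip
kpqj
lwwye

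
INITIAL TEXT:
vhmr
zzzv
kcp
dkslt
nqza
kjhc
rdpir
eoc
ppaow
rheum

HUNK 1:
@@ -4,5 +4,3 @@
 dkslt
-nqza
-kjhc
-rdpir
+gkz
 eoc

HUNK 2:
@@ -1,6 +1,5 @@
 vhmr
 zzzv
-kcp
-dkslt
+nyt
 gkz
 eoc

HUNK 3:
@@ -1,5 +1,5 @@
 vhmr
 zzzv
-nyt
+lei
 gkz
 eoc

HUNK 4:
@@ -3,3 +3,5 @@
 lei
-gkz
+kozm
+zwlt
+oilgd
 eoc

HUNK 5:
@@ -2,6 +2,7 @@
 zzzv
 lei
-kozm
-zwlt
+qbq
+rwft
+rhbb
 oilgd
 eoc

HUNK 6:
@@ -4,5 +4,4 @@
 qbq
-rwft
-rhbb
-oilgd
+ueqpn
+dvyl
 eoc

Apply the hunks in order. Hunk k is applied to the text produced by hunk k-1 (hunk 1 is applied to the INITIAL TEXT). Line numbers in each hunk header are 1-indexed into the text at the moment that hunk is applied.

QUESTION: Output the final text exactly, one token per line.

Hunk 1: at line 4 remove [nqza,kjhc,rdpir] add [gkz] -> 8 lines: vhmr zzzv kcp dkslt gkz eoc ppaow rheum
Hunk 2: at line 1 remove [kcp,dkslt] add [nyt] -> 7 lines: vhmr zzzv nyt gkz eoc ppaow rheum
Hunk 3: at line 1 remove [nyt] add [lei] -> 7 lines: vhmr zzzv lei gkz eoc ppaow rheum
Hunk 4: at line 3 remove [gkz] add [kozm,zwlt,oilgd] -> 9 lines: vhmr zzzv lei kozm zwlt oilgd eoc ppaow rheum
Hunk 5: at line 2 remove [kozm,zwlt] add [qbq,rwft,rhbb] -> 10 lines: vhmr zzzv lei qbq rwft rhbb oilgd eoc ppaow rheum
Hunk 6: at line 4 remove [rwft,rhbb,oilgd] add [ueqpn,dvyl] -> 9 lines: vhmr zzzv lei qbq ueqpn dvyl eoc ppaow rheum

Answer: vhmr
zzzv
lei
qbq
ueqpn
dvyl
eoc
ppaow
rheum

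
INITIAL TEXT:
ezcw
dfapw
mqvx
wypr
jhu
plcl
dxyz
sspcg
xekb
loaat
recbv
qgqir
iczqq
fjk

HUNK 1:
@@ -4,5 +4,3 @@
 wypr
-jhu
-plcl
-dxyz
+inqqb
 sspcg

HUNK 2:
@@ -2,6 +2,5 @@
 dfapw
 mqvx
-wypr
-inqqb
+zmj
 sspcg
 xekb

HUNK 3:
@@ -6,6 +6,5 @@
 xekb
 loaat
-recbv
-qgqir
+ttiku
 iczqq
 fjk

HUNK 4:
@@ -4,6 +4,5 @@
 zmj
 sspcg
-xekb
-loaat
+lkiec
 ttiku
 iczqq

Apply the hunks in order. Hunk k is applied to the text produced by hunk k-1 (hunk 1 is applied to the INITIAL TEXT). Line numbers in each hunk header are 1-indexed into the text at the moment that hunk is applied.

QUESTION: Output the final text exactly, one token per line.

Answer: ezcw
dfapw
mqvx
zmj
sspcg
lkiec
ttiku
iczqq
fjk

Derivation:
Hunk 1: at line 4 remove [jhu,plcl,dxyz] add [inqqb] -> 12 lines: ezcw dfapw mqvx wypr inqqb sspcg xekb loaat recbv qgqir iczqq fjk
Hunk 2: at line 2 remove [wypr,inqqb] add [zmj] -> 11 lines: ezcw dfapw mqvx zmj sspcg xekb loaat recbv qgqir iczqq fjk
Hunk 3: at line 6 remove [recbv,qgqir] add [ttiku] -> 10 lines: ezcw dfapw mqvx zmj sspcg xekb loaat ttiku iczqq fjk
Hunk 4: at line 4 remove [xekb,loaat] add [lkiec] -> 9 lines: ezcw dfapw mqvx zmj sspcg lkiec ttiku iczqq fjk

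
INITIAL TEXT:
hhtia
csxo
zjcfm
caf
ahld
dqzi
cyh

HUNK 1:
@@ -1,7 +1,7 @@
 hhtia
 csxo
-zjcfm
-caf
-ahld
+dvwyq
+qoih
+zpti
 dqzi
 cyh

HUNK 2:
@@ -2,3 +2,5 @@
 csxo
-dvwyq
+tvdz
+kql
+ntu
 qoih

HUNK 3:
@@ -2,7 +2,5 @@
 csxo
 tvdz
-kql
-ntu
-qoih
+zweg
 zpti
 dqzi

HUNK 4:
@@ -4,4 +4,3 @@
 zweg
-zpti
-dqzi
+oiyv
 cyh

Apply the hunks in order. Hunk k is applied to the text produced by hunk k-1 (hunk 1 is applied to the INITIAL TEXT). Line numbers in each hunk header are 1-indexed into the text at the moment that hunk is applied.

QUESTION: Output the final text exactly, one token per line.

Hunk 1: at line 1 remove [zjcfm,caf,ahld] add [dvwyq,qoih,zpti] -> 7 lines: hhtia csxo dvwyq qoih zpti dqzi cyh
Hunk 2: at line 2 remove [dvwyq] add [tvdz,kql,ntu] -> 9 lines: hhtia csxo tvdz kql ntu qoih zpti dqzi cyh
Hunk 3: at line 2 remove [kql,ntu,qoih] add [zweg] -> 7 lines: hhtia csxo tvdz zweg zpti dqzi cyh
Hunk 4: at line 4 remove [zpti,dqzi] add [oiyv] -> 6 lines: hhtia csxo tvdz zweg oiyv cyh

Answer: hhtia
csxo
tvdz
zweg
oiyv
cyh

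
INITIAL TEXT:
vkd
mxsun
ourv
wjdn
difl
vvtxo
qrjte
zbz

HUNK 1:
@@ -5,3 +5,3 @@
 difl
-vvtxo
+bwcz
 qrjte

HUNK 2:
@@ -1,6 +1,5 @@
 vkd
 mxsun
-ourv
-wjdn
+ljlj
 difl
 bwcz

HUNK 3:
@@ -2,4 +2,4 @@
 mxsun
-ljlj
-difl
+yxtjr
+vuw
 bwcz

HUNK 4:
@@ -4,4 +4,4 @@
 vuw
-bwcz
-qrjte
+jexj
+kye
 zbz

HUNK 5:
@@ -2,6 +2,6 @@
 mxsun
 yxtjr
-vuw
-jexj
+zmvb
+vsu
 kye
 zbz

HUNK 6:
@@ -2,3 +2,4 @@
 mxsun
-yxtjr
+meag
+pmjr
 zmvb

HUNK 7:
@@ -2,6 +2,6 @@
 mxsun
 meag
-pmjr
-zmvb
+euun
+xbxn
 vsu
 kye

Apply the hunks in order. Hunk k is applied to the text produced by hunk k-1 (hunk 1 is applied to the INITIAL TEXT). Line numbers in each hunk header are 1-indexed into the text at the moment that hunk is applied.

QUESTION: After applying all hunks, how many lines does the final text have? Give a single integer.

Hunk 1: at line 5 remove [vvtxo] add [bwcz] -> 8 lines: vkd mxsun ourv wjdn difl bwcz qrjte zbz
Hunk 2: at line 1 remove [ourv,wjdn] add [ljlj] -> 7 lines: vkd mxsun ljlj difl bwcz qrjte zbz
Hunk 3: at line 2 remove [ljlj,difl] add [yxtjr,vuw] -> 7 lines: vkd mxsun yxtjr vuw bwcz qrjte zbz
Hunk 4: at line 4 remove [bwcz,qrjte] add [jexj,kye] -> 7 lines: vkd mxsun yxtjr vuw jexj kye zbz
Hunk 5: at line 2 remove [vuw,jexj] add [zmvb,vsu] -> 7 lines: vkd mxsun yxtjr zmvb vsu kye zbz
Hunk 6: at line 2 remove [yxtjr] add [meag,pmjr] -> 8 lines: vkd mxsun meag pmjr zmvb vsu kye zbz
Hunk 7: at line 2 remove [pmjr,zmvb] add [euun,xbxn] -> 8 lines: vkd mxsun meag euun xbxn vsu kye zbz
Final line count: 8

Answer: 8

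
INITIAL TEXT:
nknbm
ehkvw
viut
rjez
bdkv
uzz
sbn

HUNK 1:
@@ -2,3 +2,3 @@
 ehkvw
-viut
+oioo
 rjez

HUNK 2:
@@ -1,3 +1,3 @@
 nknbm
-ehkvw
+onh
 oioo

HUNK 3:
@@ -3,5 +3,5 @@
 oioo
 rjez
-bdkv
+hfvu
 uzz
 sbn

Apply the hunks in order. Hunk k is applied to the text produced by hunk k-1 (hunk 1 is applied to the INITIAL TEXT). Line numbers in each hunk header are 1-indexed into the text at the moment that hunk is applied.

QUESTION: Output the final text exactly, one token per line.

Hunk 1: at line 2 remove [viut] add [oioo] -> 7 lines: nknbm ehkvw oioo rjez bdkv uzz sbn
Hunk 2: at line 1 remove [ehkvw] add [onh] -> 7 lines: nknbm onh oioo rjez bdkv uzz sbn
Hunk 3: at line 3 remove [bdkv] add [hfvu] -> 7 lines: nknbm onh oioo rjez hfvu uzz sbn

Answer: nknbm
onh
oioo
rjez
hfvu
uzz
sbn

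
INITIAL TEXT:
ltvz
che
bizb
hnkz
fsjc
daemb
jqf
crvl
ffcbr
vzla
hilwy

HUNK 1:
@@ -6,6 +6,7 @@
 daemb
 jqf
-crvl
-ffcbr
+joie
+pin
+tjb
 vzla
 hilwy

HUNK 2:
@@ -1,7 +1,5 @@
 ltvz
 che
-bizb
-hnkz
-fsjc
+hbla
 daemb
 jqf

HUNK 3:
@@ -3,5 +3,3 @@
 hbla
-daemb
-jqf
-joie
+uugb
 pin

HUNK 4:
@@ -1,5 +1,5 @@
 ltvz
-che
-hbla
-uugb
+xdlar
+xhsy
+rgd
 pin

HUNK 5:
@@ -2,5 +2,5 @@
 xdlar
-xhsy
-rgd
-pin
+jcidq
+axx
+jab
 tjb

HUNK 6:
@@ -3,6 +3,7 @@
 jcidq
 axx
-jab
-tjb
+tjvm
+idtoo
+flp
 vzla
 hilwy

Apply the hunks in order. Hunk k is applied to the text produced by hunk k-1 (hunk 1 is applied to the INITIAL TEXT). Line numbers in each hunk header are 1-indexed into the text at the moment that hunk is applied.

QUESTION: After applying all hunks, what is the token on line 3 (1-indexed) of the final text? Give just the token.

Answer: jcidq

Derivation:
Hunk 1: at line 6 remove [crvl,ffcbr] add [joie,pin,tjb] -> 12 lines: ltvz che bizb hnkz fsjc daemb jqf joie pin tjb vzla hilwy
Hunk 2: at line 1 remove [bizb,hnkz,fsjc] add [hbla] -> 10 lines: ltvz che hbla daemb jqf joie pin tjb vzla hilwy
Hunk 3: at line 3 remove [daemb,jqf,joie] add [uugb] -> 8 lines: ltvz che hbla uugb pin tjb vzla hilwy
Hunk 4: at line 1 remove [che,hbla,uugb] add [xdlar,xhsy,rgd] -> 8 lines: ltvz xdlar xhsy rgd pin tjb vzla hilwy
Hunk 5: at line 2 remove [xhsy,rgd,pin] add [jcidq,axx,jab] -> 8 lines: ltvz xdlar jcidq axx jab tjb vzla hilwy
Hunk 6: at line 3 remove [jab,tjb] add [tjvm,idtoo,flp] -> 9 lines: ltvz xdlar jcidq axx tjvm idtoo flp vzla hilwy
Final line 3: jcidq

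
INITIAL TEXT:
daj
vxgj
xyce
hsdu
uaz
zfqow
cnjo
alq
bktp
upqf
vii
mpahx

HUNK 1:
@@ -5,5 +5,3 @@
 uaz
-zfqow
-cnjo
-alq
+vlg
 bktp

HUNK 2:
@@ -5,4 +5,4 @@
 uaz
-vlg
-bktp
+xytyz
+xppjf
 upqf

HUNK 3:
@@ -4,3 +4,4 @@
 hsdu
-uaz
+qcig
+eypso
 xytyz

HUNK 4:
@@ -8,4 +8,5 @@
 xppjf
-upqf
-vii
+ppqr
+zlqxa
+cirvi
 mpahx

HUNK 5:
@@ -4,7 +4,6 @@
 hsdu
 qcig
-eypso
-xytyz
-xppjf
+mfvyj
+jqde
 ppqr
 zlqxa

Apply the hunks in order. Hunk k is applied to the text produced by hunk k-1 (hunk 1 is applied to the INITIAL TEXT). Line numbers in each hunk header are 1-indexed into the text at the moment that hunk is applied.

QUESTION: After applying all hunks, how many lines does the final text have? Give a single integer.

Hunk 1: at line 5 remove [zfqow,cnjo,alq] add [vlg] -> 10 lines: daj vxgj xyce hsdu uaz vlg bktp upqf vii mpahx
Hunk 2: at line 5 remove [vlg,bktp] add [xytyz,xppjf] -> 10 lines: daj vxgj xyce hsdu uaz xytyz xppjf upqf vii mpahx
Hunk 3: at line 4 remove [uaz] add [qcig,eypso] -> 11 lines: daj vxgj xyce hsdu qcig eypso xytyz xppjf upqf vii mpahx
Hunk 4: at line 8 remove [upqf,vii] add [ppqr,zlqxa,cirvi] -> 12 lines: daj vxgj xyce hsdu qcig eypso xytyz xppjf ppqr zlqxa cirvi mpahx
Hunk 5: at line 4 remove [eypso,xytyz,xppjf] add [mfvyj,jqde] -> 11 lines: daj vxgj xyce hsdu qcig mfvyj jqde ppqr zlqxa cirvi mpahx
Final line count: 11

Answer: 11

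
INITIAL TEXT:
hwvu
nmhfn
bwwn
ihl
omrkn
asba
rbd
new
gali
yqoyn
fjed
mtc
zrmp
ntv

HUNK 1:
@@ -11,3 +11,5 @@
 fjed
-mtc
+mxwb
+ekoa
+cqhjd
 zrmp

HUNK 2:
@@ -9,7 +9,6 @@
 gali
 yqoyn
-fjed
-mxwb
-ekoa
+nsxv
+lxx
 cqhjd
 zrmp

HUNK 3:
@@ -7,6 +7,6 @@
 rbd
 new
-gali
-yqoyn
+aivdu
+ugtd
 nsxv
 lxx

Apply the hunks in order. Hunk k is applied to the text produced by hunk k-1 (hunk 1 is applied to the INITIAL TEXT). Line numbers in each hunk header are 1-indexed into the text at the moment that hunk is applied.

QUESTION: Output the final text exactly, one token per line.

Answer: hwvu
nmhfn
bwwn
ihl
omrkn
asba
rbd
new
aivdu
ugtd
nsxv
lxx
cqhjd
zrmp
ntv

Derivation:
Hunk 1: at line 11 remove [mtc] add [mxwb,ekoa,cqhjd] -> 16 lines: hwvu nmhfn bwwn ihl omrkn asba rbd new gali yqoyn fjed mxwb ekoa cqhjd zrmp ntv
Hunk 2: at line 9 remove [fjed,mxwb,ekoa] add [nsxv,lxx] -> 15 lines: hwvu nmhfn bwwn ihl omrkn asba rbd new gali yqoyn nsxv lxx cqhjd zrmp ntv
Hunk 3: at line 7 remove [gali,yqoyn] add [aivdu,ugtd] -> 15 lines: hwvu nmhfn bwwn ihl omrkn asba rbd new aivdu ugtd nsxv lxx cqhjd zrmp ntv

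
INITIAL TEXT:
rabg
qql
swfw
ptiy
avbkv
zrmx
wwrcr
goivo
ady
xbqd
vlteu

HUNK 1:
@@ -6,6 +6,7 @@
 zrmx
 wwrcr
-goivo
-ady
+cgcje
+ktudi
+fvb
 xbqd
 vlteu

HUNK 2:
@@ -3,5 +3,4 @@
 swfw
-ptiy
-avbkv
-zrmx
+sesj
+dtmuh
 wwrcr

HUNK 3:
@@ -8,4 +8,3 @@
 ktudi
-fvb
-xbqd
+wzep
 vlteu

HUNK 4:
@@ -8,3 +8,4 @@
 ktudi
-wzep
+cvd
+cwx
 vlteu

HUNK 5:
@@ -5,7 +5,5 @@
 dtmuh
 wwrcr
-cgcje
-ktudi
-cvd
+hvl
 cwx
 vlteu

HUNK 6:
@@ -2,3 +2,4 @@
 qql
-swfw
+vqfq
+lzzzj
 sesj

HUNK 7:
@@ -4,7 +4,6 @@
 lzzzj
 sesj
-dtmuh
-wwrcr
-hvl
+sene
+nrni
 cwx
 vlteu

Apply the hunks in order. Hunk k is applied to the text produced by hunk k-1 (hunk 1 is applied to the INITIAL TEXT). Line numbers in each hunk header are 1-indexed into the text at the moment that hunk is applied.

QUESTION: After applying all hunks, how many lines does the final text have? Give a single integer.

Hunk 1: at line 6 remove [goivo,ady] add [cgcje,ktudi,fvb] -> 12 lines: rabg qql swfw ptiy avbkv zrmx wwrcr cgcje ktudi fvb xbqd vlteu
Hunk 2: at line 3 remove [ptiy,avbkv,zrmx] add [sesj,dtmuh] -> 11 lines: rabg qql swfw sesj dtmuh wwrcr cgcje ktudi fvb xbqd vlteu
Hunk 3: at line 8 remove [fvb,xbqd] add [wzep] -> 10 lines: rabg qql swfw sesj dtmuh wwrcr cgcje ktudi wzep vlteu
Hunk 4: at line 8 remove [wzep] add [cvd,cwx] -> 11 lines: rabg qql swfw sesj dtmuh wwrcr cgcje ktudi cvd cwx vlteu
Hunk 5: at line 5 remove [cgcje,ktudi,cvd] add [hvl] -> 9 lines: rabg qql swfw sesj dtmuh wwrcr hvl cwx vlteu
Hunk 6: at line 2 remove [swfw] add [vqfq,lzzzj] -> 10 lines: rabg qql vqfq lzzzj sesj dtmuh wwrcr hvl cwx vlteu
Hunk 7: at line 4 remove [dtmuh,wwrcr,hvl] add [sene,nrni] -> 9 lines: rabg qql vqfq lzzzj sesj sene nrni cwx vlteu
Final line count: 9

Answer: 9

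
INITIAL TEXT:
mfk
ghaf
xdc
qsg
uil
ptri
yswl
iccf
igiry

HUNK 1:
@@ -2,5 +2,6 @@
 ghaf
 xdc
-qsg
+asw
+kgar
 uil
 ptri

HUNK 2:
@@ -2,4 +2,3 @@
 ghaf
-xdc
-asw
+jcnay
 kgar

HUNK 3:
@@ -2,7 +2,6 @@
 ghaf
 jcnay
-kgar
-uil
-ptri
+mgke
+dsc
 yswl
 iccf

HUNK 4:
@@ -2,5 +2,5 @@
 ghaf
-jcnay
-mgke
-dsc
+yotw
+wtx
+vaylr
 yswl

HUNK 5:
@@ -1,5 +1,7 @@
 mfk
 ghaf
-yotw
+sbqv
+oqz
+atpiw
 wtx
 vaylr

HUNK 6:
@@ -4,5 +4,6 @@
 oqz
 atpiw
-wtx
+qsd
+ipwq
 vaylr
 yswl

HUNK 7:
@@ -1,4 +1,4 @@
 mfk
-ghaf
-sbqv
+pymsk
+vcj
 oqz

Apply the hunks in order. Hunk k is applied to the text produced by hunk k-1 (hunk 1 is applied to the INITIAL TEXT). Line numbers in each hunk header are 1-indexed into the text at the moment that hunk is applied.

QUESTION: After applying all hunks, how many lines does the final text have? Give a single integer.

Answer: 11

Derivation:
Hunk 1: at line 2 remove [qsg] add [asw,kgar] -> 10 lines: mfk ghaf xdc asw kgar uil ptri yswl iccf igiry
Hunk 2: at line 2 remove [xdc,asw] add [jcnay] -> 9 lines: mfk ghaf jcnay kgar uil ptri yswl iccf igiry
Hunk 3: at line 2 remove [kgar,uil,ptri] add [mgke,dsc] -> 8 lines: mfk ghaf jcnay mgke dsc yswl iccf igiry
Hunk 4: at line 2 remove [jcnay,mgke,dsc] add [yotw,wtx,vaylr] -> 8 lines: mfk ghaf yotw wtx vaylr yswl iccf igiry
Hunk 5: at line 1 remove [yotw] add [sbqv,oqz,atpiw] -> 10 lines: mfk ghaf sbqv oqz atpiw wtx vaylr yswl iccf igiry
Hunk 6: at line 4 remove [wtx] add [qsd,ipwq] -> 11 lines: mfk ghaf sbqv oqz atpiw qsd ipwq vaylr yswl iccf igiry
Hunk 7: at line 1 remove [ghaf,sbqv] add [pymsk,vcj] -> 11 lines: mfk pymsk vcj oqz atpiw qsd ipwq vaylr yswl iccf igiry
Final line count: 11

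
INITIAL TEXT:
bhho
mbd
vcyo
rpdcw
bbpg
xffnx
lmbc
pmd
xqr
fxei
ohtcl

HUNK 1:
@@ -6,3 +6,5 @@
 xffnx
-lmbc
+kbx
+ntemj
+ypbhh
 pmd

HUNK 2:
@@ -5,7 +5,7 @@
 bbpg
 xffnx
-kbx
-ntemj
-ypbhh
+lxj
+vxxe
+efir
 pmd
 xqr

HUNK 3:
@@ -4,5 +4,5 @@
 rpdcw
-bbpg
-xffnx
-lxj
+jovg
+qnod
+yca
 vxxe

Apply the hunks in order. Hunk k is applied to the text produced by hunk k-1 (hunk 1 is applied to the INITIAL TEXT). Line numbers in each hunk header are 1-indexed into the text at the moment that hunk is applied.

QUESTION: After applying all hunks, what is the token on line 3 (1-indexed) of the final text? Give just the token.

Answer: vcyo

Derivation:
Hunk 1: at line 6 remove [lmbc] add [kbx,ntemj,ypbhh] -> 13 lines: bhho mbd vcyo rpdcw bbpg xffnx kbx ntemj ypbhh pmd xqr fxei ohtcl
Hunk 2: at line 5 remove [kbx,ntemj,ypbhh] add [lxj,vxxe,efir] -> 13 lines: bhho mbd vcyo rpdcw bbpg xffnx lxj vxxe efir pmd xqr fxei ohtcl
Hunk 3: at line 4 remove [bbpg,xffnx,lxj] add [jovg,qnod,yca] -> 13 lines: bhho mbd vcyo rpdcw jovg qnod yca vxxe efir pmd xqr fxei ohtcl
Final line 3: vcyo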